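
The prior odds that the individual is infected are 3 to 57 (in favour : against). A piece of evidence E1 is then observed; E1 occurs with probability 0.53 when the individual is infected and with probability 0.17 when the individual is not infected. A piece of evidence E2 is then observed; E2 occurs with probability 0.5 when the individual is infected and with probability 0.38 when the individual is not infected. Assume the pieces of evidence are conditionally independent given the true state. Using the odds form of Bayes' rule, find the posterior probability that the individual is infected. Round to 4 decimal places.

Prior odds = 3/57 = 0.052632.
Likelihood ratio for E1 = 0.53/0.17 = 3.1176.
Likelihood ratio for E2 = 0.5/0.38 = 1.3158.
Posterior odds = prior odds × LR₁ × LR₂ = 0.21590.
Posterior probability = odds/(1+odds) = 0.21590/1.2159 = 0.1776.

Posterior probability ≈ 0.1776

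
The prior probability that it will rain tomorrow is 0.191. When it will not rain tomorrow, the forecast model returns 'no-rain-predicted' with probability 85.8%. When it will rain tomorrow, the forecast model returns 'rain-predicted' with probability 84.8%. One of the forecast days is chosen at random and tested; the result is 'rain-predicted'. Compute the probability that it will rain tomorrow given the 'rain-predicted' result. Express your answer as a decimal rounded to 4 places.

P(H | E) ≈ 0.5850

Let H be the event that it will rain tomorrow. P(H) = 0.191, so P(¬H) = 0.809. With E the 'rain-predicted' result, P(E|H) = 0.848 and P(E|¬H) = 0.142.
P(E) = 0.848·0.191 + 0.142·0.809 = 0.16197 + 0.11488 = 0.27685.
By Bayes' theorem, P(H|E) = 0.16197 / 0.27685 = 0.5850.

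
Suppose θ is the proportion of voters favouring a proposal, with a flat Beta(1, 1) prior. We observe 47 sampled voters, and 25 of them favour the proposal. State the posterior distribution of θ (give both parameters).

The binomial likelihood is conjugate to the Beta prior: with 25 successes and 22 failures, the posterior is Beta(1+25, 1+22) = Beta(26, 23).

Posterior: Beta(26, 23)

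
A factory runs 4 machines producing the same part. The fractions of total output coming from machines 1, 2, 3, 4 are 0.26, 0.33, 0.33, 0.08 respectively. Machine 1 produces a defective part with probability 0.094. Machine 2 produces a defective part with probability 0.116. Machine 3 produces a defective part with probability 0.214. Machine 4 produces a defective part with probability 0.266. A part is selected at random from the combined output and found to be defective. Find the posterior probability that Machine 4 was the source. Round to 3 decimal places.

Tabulate prior·likelihood by source: [1] prior 0.26, lik 0.094, product 0.02444; [2] prior 0.33, lik 0.116, product 0.03828; [3] prior 0.33, lik 0.214, product 0.07062; [4] prior 0.08, lik 0.266, product 0.02128.
Normalizing constant = 0.15462; the posterior for Machine 4 is its product over the sum, 0.02128/0.15462 = 0.138.

Posterior probability ≈ 0.138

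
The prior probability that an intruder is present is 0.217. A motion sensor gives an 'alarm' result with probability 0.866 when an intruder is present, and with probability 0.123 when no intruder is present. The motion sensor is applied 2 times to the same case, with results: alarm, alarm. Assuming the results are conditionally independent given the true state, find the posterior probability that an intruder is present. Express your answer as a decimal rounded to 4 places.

Posterior P(H) ≈ 0.9321

Let H be the event that an intruder is present; start with P(H) = 0.217. P('alarm'|H) = 0.866, P('alarm'|¬H) = 0.123.
Update on result 1 ('alarm'): P(H) ← 0.866·0.2170 / (0.866·0.2170 + 0.123·0.7830) = 0.18792/0.28423 = 0.6612.
Update on result 2 ('alarm'): P(H) ← 0.866·0.6612 / (0.866·0.6612 + 0.123·0.3388) = 0.57256/0.61424 = 0.9321.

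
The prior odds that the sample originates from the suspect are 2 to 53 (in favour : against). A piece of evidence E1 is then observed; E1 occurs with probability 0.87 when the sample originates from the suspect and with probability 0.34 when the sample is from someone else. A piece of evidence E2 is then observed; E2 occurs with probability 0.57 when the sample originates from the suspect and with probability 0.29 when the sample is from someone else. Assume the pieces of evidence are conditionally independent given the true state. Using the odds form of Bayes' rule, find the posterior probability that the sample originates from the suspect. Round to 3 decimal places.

Posterior probability ≈ 0.160

Prior odds = 2/53 = 0.037736.
Likelihood ratio for E1 = 0.87/0.34 = 2.5588.
Likelihood ratio for E2 = 0.57/0.29 = 1.9655.
Posterior odds = prior odds × LR₁ × LR₂ = 0.18979.
Posterior probability = odds/(1+odds) = 0.18979/1.1898 = 0.160.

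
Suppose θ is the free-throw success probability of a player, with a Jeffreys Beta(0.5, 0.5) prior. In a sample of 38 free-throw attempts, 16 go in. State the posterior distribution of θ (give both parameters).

Posterior: Beta(16.5, 22.5)

The binomial likelihood is conjugate to the Beta prior: with 16 successes and 22 failures, the posterior is Beta(0.5+16, 0.5+22) = Beta(16.5, 22.5).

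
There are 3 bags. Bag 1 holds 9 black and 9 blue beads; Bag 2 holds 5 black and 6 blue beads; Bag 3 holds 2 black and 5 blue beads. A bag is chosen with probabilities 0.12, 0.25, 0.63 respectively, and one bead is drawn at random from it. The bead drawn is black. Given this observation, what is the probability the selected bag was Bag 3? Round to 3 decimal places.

Tabulate prior·likelihood by source: [1] prior 0.12, lik 0.5, product 0.06000; [2] prior 0.25, lik 0.4545, product 0.1136; [3] prior 0.63, lik 0.2857, product 0.1800.
Normalizing constant = 0.35364; the posterior for Bag 3 is its product over the sum, 0.1800/0.35364 = 0.509.

Posterior probability ≈ 0.509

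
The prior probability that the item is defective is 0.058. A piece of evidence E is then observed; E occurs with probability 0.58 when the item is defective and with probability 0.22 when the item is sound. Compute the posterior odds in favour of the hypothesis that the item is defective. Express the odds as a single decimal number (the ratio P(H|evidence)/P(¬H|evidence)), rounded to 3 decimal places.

Prior odds = 0.058/(1−0.058) = 0.061571.
Likelihood ratio for E = 0.58/0.22 = 2.6364.
Posterior odds = prior odds × LR = 0.16232.

Posterior odds ≈ 0.162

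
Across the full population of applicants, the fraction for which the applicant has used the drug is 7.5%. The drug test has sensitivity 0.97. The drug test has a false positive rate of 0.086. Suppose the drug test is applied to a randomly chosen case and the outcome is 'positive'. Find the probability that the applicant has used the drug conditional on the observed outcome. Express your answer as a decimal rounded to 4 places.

P(H | E) ≈ 0.4777

Write H for 'the applicant has used the drug'. Prior odds H:¬H = 0.075/0.925 = 0.081081. For the 'positive' outcome, the likelihood ratio is 0.97/0.086 = 11.279.
Posterior odds = 0.081081 × 11.279 = 0.91452, so P(H|E) = 0.91452/(1+0.91452) = 0.4777.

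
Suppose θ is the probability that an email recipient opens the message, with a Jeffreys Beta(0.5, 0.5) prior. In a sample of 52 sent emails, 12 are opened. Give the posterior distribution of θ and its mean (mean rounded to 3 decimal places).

Posterior: Beta(12.5, 40.5); mean ≈ 0.236

The binomial likelihood is conjugate to the Beta prior: with 12 successes and 40 failures, the posterior is Beta(0.5+12, 0.5+40) = Beta(12.5, 40.5).
E[θ | data] = 12.5/(12.5+40.5) = 0.236.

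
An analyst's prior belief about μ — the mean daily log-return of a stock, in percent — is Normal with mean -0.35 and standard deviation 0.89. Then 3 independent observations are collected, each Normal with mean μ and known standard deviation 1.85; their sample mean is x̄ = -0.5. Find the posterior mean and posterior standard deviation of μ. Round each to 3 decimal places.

Prior precision 1/τ₀² = 1/0.89² = 1.26247; data precision n/σ² = 3/1.85² = 0.876552.
Posterior precision = 1.26247 + 0.876552 = 2.13902, giving posterior SD = 1/√2.13902 = 0.684.
Posterior mean = (1.26247·-0.35 + 0.876552·-0.5) / 2.13902 = -0.411.

Posterior mean ≈ -0.411; posterior SD ≈ 0.684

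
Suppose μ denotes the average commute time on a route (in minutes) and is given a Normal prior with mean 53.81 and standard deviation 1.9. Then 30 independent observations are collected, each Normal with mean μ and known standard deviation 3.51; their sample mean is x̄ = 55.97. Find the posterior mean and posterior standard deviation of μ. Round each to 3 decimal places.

Posterior mean ≈ 55.749; posterior SD ≈ 0.607

Prior precision 1/τ₀² = 1/1.9² = 0.277008; data precision n/σ² = 30/3.51² = 2.43505.
Posterior precision = 0.277008 + 2.43505 = 2.71205, giving posterior SD = 1/√2.71205 = 0.607.
Posterior mean = (0.277008·53.81 + 2.43505·55.97) / 2.71205 = 55.749.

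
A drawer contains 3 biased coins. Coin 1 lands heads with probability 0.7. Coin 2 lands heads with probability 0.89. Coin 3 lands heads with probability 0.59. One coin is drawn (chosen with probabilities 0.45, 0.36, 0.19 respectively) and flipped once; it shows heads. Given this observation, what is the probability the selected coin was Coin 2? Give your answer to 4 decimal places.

Posterior probability ≈ 0.4286

Tabulate prior·likelihood by source: [1] prior 0.45, lik 0.7, product 0.3150; [2] prior 0.36, lik 0.89, product 0.3204; [3] prior 0.19, lik 0.59, product 0.1121.
Normalizing constant = 0.74750; the posterior for Coin 2 is its product over the sum, 0.3204/0.74750 = 0.4286.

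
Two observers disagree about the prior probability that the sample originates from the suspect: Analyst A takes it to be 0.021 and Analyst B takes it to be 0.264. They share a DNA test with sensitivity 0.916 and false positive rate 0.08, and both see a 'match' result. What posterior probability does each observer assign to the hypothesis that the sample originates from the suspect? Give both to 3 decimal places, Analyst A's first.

The likelihood ratio for a 'match' result is 0.916/0.08 = 11.450.
Analyst A: prior odds 0.021/0.979 = 0.021450; posterior odds 0.24561; posterior probability 0.197.
Analyst B: prior odds 0.264/0.736 = 0.35870; posterior odds 4.1071; posterior probability 0.804.

Analyst A: 0.197; Analyst B: 0.804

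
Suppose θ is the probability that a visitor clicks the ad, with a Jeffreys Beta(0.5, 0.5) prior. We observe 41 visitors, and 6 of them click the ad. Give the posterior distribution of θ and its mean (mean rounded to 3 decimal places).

Posterior: Beta(6.5, 35.5); mean ≈ 0.155

The binomial likelihood is conjugate to the Beta prior: with 6 successes and 35 failures, the posterior is Beta(0.5+6, 0.5+35) = Beta(6.5, 35.5).
E[θ | data] = 6.5/(6.5+35.5) = 0.155.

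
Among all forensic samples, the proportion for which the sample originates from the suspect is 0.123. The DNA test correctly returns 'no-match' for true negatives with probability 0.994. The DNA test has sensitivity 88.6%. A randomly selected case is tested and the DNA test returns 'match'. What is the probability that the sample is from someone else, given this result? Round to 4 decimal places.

Write H for 'the sample originates from the suspect'. Prior odds H:¬H = 0.123/0.877 = 0.14025. For the 'match' outcome, the likelihood ratio is 0.886/0.006 = 147.67.
Posterior odds = 0.14025 × 147.67 = 20.710, so P(H|E) = 20.710/(1+20.710) = 0.9539. Then P(¬H|E) = 1 − 0.9539 = 0.0461.

P(¬H | E) ≈ 0.0461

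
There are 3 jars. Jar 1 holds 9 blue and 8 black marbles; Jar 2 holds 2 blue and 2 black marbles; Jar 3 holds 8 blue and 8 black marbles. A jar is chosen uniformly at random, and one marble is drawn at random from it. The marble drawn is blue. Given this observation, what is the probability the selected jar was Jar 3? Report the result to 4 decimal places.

P(blue|Jar 1) = 0.5294; P(blue|Jar 2) = 0.5; P(blue|Jar 3) = 0.5.
Prior × likelihood for each source: 0.333333·0.5294=0.1765, 0.333333·0.5=0.1667, 0.333333·0.5=0.1667. Summing gives P(blue) = 0.50980.
P(Jar 3 | blue) = 0.1667 / 0.50980 = 0.3269.

Posterior probability ≈ 0.3269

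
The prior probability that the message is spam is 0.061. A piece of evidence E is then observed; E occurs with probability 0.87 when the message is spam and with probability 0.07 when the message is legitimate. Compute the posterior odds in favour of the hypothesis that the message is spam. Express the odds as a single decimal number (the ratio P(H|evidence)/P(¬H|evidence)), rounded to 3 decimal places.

Posterior odds ≈ 0.807

Prior odds = 0.061/(1−0.061) = 0.064963. In log-odds, ln(0.064963) = -2.7339.
Add log likelihood ratio: ln(12.429) = 2.5200.
Posterior log-odds = -0.21394, so posterior odds = exp(-0.21394) = 0.80739.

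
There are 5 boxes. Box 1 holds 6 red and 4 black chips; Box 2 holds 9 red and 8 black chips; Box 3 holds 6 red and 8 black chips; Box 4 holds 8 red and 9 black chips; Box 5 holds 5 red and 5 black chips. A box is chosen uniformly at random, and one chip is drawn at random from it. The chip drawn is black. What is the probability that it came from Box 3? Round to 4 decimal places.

Posterior probability ≈ 0.2312

Tabulate prior·likelihood by source: [1] prior 0.2, lik 0.4, product 0.08000; [2] prior 0.2, lik 0.4706, product 0.09412; [3] prior 0.2, lik 0.5714, product 0.1143; [4] prior 0.2, lik 0.5294, product 0.1059; [5] prior 0.2, lik 0.5, product 0.1000.
Normalizing constant = 0.49429; the posterior for Box 3 is its product over the sum, 0.1143/0.49429 = 0.2312.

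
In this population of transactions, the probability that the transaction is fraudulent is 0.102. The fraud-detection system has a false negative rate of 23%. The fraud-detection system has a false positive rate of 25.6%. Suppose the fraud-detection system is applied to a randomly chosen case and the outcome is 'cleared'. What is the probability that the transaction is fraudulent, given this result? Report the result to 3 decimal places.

P(H | E) ≈ 0.034

Let H be the event that the transaction is fraudulent. P(H) = 0.102, so P(¬H) = 0.898. With E the 'cleared' result, P(E|H) = 0.23 and P(E|¬H) = 0.744.
P(E) = 0.23·0.102 + 0.744·0.898 = 0.023460 + 0.66811 = 0.69157.
By Bayes' theorem, P(H|E) = 0.023460 / 0.69157 = 0.034.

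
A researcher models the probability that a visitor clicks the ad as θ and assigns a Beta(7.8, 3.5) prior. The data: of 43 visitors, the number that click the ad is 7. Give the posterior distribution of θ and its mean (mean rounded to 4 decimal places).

Posterior: Beta(14.8, 39.5); mean ≈ 0.2726

The binomial likelihood is conjugate to the Beta prior: with 7 successes and 36 failures, the posterior is Beta(7.8+7, 3.5+36) = Beta(14.8, 39.5).
Posterior mean = α/(α+β) = 14.8/54.3 = 0.2726.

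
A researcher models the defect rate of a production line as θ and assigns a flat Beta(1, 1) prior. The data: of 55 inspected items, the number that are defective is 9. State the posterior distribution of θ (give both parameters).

Posterior: Beta(10, 47)

The binomial likelihood is conjugate to the Beta prior: with 9 successes and 46 failures, the posterior is Beta(1+9, 1+46) = Beta(10, 47).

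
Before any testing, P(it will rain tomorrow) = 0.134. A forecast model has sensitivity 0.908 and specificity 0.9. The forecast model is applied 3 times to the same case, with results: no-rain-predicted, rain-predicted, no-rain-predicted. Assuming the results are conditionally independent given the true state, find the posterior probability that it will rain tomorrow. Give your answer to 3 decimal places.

Posterior P(H) ≈ 0.014

With H the event that it will rain tomorrow, the joint likelihood of the observed sequence is P(data|H) = 0.092·0.908·0.092 = 0.0076853 and P(data|¬H) = 0.9·0.1·0.9 = 0.081000.
Bayes: P(H|data) = 0.134·0.0076853 / (0.134·0.0076853 + 0.866·0.081000) = 0.0010298/0.071176 = 0.0145.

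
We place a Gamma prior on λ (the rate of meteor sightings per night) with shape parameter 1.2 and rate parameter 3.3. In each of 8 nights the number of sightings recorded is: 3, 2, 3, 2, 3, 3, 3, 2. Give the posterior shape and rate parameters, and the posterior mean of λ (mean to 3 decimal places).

Total count ∑xᵢ = 21 over n = 8 nights.
Gamma is conjugate to the Poisson likelihood: posterior is Gamma(shape = 1.2+21 = 22.2, rate = 3.3+8 = 11.3).
Posterior mean = shape/rate = 22.2/11.3 = 1.965.

Posterior: Gamma(shape=22.2, rate=11.3); mean ≈ 1.965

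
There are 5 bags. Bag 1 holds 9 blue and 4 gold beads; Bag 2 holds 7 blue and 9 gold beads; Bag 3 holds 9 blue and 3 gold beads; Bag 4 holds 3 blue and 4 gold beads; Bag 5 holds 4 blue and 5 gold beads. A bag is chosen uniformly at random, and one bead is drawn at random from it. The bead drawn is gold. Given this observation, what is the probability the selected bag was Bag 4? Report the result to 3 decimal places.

P(gold|Bag 1) = 0.3077; P(gold|Bag 2) = 0.5625; P(gold|Bag 3) = 0.25; P(gold|Bag 4) = 0.5714; P(gold|Bag 5) = 0.5556.
Prior × likelihood for each source: 0.2·0.3077=0.06154, 0.2·0.5625=0.1125, 0.2·0.25=0.05000, 0.2·0.5714=0.1143, 0.2·0.5556=0.1111. Summing gives P(gold) = 0.44944.
P(Bag 4 | gold) = 0.1143 / 0.44944 = 0.254.

Posterior probability ≈ 0.254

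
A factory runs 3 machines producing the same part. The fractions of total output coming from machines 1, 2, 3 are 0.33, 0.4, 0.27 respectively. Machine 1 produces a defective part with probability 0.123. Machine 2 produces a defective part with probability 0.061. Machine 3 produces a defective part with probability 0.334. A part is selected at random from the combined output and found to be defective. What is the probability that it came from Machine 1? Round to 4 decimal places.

Posterior probability ≈ 0.2616

Tabulate prior·likelihood by source: [1] prior 0.33, lik 0.123, product 0.04059; [2] prior 0.4, lik 0.061, product 0.02440; [3] prior 0.27, lik 0.334, product 0.09018.
Normalizing constant = 0.15517; the posterior for Machine 1 is its product over the sum, 0.04059/0.15517 = 0.2616.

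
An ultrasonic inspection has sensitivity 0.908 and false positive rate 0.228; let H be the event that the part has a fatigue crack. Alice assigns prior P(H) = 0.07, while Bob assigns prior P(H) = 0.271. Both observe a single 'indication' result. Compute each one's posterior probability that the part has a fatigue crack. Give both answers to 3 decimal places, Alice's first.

Alice: 0.231; Bob: 0.597

The likelihood ratio for an 'indication' result is 0.908/0.228 = 3.9825.
Alice: prior odds 0.07/0.93 = 0.075269; posterior odds 0.29975; posterior probability 0.231.
Bob: prior odds 0.271/0.729 = 0.37174; posterior odds 1.4804; posterior probability 0.597.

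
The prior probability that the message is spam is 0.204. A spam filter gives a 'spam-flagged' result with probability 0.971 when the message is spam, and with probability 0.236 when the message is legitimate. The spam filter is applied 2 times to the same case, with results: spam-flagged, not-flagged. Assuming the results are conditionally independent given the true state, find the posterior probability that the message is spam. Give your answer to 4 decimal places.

Posterior P(H) ≈ 0.0385

With H the event that the message is spam, the joint likelihood of the observed sequence is P(data|H) = 0.971·0.029 = 0.028159 and P(data|¬H) = 0.236·0.764 = 0.18030.
Bayes: P(H|data) = 0.204·0.028159 / (0.204·0.028159 + 0.796·0.18030) = 0.0057444/0.14927 = 0.0385.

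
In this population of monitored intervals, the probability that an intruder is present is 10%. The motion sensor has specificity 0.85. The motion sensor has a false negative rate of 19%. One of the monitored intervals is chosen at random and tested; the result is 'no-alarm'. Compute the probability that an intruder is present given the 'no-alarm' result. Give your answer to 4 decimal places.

Write H for 'an intruder is present'. Prior odds H:¬H = 0.1/0.9 = 0.11111. For the 'no-alarm' outcome, the likelihood ratio is 0.19/0.85 = 0.22353.
Posterior odds = 0.11111 × 0.22353 = 0.024837, so P(H|E) = 0.024837/(1+0.024837) = 0.0242.

P(H | E) ≈ 0.0242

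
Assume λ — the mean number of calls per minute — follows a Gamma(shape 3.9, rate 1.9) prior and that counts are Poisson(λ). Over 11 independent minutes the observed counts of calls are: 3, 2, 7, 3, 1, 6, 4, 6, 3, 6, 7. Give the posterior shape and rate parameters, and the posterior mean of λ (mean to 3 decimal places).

The Poisson likelihood adds the total count to the shape and the number of exposure periods to the rate. Here ∑xᵢ = 48 and n = 11, so shape 3.9→51.9 and rate 1.9→12.9.
E[λ | data] = 51.9/12.9 = 4.023.

Posterior: Gamma(shape=51.9, rate=12.9); mean ≈ 4.023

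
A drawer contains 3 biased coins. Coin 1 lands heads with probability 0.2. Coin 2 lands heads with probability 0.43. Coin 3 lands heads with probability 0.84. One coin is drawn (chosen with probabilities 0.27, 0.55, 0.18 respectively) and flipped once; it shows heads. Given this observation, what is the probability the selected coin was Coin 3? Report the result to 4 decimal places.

P(heads|C1) = 0.2; P(heads|C2) = 0.43; P(heads|C3) = 0.84.
Prior × likelihood for each source: 0.27·0.2=0.05400, 0.55·0.43=0.2365, 0.18·0.84=0.1512. Summing gives P(heads) = 0.44170.
P(Coin 3 | heads) = 0.1512 / 0.44170 = 0.3423.

Posterior probability ≈ 0.3423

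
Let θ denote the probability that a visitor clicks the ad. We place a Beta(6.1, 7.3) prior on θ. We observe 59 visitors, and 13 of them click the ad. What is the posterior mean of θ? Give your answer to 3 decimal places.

Posterior mean ≈ 0.264

The binomial likelihood is conjugate to the Beta prior: with 13 successes and 46 failures, the posterior is Beta(6.1+13, 7.3+46) = Beta(19.1, 53.3).
Posterior mean = α/(α+β) = 19.1/72.4 = 0.264.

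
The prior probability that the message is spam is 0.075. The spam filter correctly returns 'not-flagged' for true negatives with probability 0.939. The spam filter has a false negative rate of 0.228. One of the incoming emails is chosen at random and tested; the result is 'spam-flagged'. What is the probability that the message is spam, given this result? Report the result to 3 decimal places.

P(H | E) ≈ 0.506

Let H be the event that the message is spam. P(H) = 0.075, so P(¬H) = 0.925. With E the 'spam-flagged' result, P(E|H) = 0.772 and P(E|¬H) = 0.061.
P(E) = 0.772·0.075 + 0.061·0.925 = 0.057900 + 0.056425 = 0.11433.
By Bayes' theorem, P(H|E) = 0.057900 / 0.11433 = 0.506.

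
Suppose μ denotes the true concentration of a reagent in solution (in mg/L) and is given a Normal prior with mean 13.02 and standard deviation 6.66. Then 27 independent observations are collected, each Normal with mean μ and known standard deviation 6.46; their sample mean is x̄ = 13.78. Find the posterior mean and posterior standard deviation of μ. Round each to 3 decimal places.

Posterior mean ≈ 13.754; posterior SD ≈ 1.222

With known σ, the Normal prior is conjugate. Weight on the data is w = (n/σ²)/(n/σ² + 1/τ₀²) = 0.646992/(0.646992+0.0225451) = 0.96633.
Posterior mean = w·x̄ + (1−w)·μ₀ = 0.96633·13.78 + 0.033673·13.02 = 13.754. Posterior variance = 1/(0.646992+0.0225451) = 1.49357, so SD = 1.222.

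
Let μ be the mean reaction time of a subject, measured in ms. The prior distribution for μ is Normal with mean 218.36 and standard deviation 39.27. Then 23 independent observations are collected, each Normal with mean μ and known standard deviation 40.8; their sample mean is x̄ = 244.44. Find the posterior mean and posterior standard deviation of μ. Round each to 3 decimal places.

Posterior mean ≈ 243.271; posterior SD ≈ 8.315

With known σ, the Normal prior is conjugate. Weight on the data is w = (n/σ²)/(n/σ² + 1/τ₀²) = 0.0138168/(0.0138168+0.00064845) = 0.95517.
Posterior mean = w·x̄ + (1−w)·μ₀ = 0.95517·244.44 + 0.044828·218.36 = 243.271. Posterior variance = 1/(0.0138168+0.00064845) = 69.1312, so SD = 8.315.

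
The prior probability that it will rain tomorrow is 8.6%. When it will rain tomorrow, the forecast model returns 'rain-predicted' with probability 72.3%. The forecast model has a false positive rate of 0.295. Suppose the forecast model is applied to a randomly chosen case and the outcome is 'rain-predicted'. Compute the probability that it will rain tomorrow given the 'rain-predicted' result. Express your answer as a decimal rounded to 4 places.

P(H | E) ≈ 0.1874

Let H be the event that it will rain tomorrow. P(H) = 0.086, so P(¬H) = 0.914. With E the 'rain-predicted' result, P(E|H) = 0.723 and P(E|¬H) = 0.295.
P(E) = 0.723·0.086 + 0.295·0.914 = 0.062178 + 0.26963 = 0.33181.
By Bayes' theorem, P(H|E) = 0.062178 / 0.33181 = 0.1874.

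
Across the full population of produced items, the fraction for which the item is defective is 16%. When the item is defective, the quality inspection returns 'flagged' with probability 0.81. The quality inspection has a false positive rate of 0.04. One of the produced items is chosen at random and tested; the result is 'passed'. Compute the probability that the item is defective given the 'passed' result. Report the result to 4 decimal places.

Let H be the event that the item is defective. P(H) = 0.16, so P(¬H) = 0.84. With E the 'passed' result, P(E|H) = 0.19 and P(E|¬H) = 0.96.
P(E) = 0.19·0.16 + 0.96·0.84 = 0.030400 + 0.80640 = 0.83680.
By Bayes' theorem, P(H|E) = 0.030400 / 0.83680 = 0.0363.

P(H | E) ≈ 0.0363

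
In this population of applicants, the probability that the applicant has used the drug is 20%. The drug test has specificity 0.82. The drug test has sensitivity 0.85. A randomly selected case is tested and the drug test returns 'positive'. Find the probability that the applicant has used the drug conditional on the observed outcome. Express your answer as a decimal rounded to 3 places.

P(H | E) ≈ 0.541

Write H for 'the applicant has used the drug'. Prior odds H:¬H = 0.2/0.8 = 0.25000. For the 'positive' outcome, the likelihood ratio is 0.85/0.18 = 4.7222.
Posterior odds = 0.25000 × 4.7222 = 1.1806, so P(H|E) = 1.1806/(1+1.1806) = 0.541.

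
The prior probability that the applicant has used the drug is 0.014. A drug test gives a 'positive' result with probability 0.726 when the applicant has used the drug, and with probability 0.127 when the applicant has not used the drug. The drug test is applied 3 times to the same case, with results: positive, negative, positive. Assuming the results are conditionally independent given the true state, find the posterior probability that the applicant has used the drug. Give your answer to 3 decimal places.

Let H be the event that the applicant has used the drug; start with P(H) = 0.014. P('positive'|H) = 0.726, P('positive'|¬H) = 0.127.
Update on result 1 ('positive'): P(H) ← 0.726·0.0140 / (0.726·0.0140 + 0.127·0.9860) = 0.010164/0.13539 = 0.0751.
Update on result 2 ('negative'): P(H) ← 0.274·0.0751 / (0.274·0.0751 + 0.873·0.9249) = 0.020570/0.82803 = 0.0248.
Update on result 3 ('positive'): P(H) ← 0.726·0.0248 / (0.726·0.0248 + 0.127·0.9752) = 0.018036/0.14188 = 0.1271.

Posterior P(H) ≈ 0.127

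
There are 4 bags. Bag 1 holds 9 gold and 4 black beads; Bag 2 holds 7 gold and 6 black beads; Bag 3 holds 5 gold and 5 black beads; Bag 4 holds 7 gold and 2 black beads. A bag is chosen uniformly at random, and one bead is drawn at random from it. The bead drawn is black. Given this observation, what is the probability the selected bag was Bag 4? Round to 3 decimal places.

Posterior probability ≈ 0.149

Tabulate prior·likelihood by source: [1] prior 0.25, lik 0.3077, product 0.07692; [2] prior 0.25, lik 0.4615, product 0.1154; [3] prior 0.25, lik 0.5, product 0.1250; [4] prior 0.25, lik 0.2222, product 0.05556.
Normalizing constant = 0.37286; the posterior for Bag 4 is its product over the sum, 0.05556/0.37286 = 0.149.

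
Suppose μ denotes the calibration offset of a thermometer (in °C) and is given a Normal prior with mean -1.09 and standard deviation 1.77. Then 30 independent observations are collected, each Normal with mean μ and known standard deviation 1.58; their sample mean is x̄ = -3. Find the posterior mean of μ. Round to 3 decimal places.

With known σ, the Normal prior is conjugate. Weight on the data is w = (n/σ²)/(n/σ² + 1/τ₀²) = 12.0173/(12.0173+0.319193) = 0.97413.
Posterior mean = w·x̄ + (1−w)·μ₀ = 0.97413·-3 + 0.025874·-1.09 = -2.951.

Posterior mean ≈ -2.951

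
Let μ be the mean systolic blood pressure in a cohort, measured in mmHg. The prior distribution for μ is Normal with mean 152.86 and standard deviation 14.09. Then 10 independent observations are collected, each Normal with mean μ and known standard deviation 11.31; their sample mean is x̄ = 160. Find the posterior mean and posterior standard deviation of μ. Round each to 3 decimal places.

Prior precision 1/τ₀² = 1/14.09² = 0.00503707; data precision n/σ² = 10/11.31² = 0.0781762.
Posterior precision = 0.00503707 + 0.0781762 = 0.0832133, giving posterior SD = 1/√0.0832133 = 3.467.
Posterior mean = (0.00503707·152.86 + 0.0781762·160) / 0.0832133 = 159.568.

Posterior mean ≈ 159.568; posterior SD ≈ 3.467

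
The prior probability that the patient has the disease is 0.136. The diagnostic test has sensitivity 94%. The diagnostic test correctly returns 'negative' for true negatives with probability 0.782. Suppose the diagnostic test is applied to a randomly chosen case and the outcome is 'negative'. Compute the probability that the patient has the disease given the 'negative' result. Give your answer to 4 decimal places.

Write H for 'the patient has the disease'. Prior odds H:¬H = 0.136/0.864 = 0.15741. For the 'negative' outcome, the likelihood ratio is 0.06/0.782 = 0.076726.
Posterior odds = 0.15741 × 0.076726 = 0.012077, so P(H|E) = 0.012077/(1+0.012077) = 0.0119.

P(H | E) ≈ 0.0119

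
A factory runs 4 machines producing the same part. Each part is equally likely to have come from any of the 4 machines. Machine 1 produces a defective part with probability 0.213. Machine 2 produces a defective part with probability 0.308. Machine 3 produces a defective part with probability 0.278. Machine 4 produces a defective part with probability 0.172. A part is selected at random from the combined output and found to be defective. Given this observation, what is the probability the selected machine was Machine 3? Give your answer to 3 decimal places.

Tabulate prior·likelihood by source: [1] prior 0.25, lik 0.213, product 0.05325; [2] prior 0.25, lik 0.308, product 0.07700; [3] prior 0.25, lik 0.278, product 0.06950; [4] prior 0.25, lik 0.172, product 0.04300.
Normalizing constant = 0.24275; the posterior for Machine 3 is its product over the sum, 0.06950/0.24275 = 0.286.

Posterior probability ≈ 0.286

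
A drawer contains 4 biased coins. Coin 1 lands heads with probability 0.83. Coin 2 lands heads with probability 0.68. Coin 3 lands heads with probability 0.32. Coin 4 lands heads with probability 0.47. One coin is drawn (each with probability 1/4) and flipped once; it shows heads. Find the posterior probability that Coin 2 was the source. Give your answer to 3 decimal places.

Tabulate prior·likelihood by source: [1] prior 0.25, lik 0.83, product 0.2075; [2] prior 0.25, lik 0.68, product 0.1700; [3] prior 0.25, lik 0.32, product 0.08000; [4] prior 0.25, lik 0.47, product 0.1175.
Normalizing constant = 0.57500; the posterior for Coin 2 is its product over the sum, 0.1700/0.57500 = 0.296.

Posterior probability ≈ 0.296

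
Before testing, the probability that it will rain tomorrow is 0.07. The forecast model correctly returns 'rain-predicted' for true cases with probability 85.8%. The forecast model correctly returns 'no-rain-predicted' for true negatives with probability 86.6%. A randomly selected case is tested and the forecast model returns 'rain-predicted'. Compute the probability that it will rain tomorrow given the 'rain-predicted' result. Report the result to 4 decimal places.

P(H | E) ≈ 0.3252

Write H for 'it will rain tomorrow'. Prior odds H:¬H = 0.07/0.93 = 0.075269. For the 'rain-predicted' outcome, the likelihood ratio is 0.858/0.134 = 6.4030.
Posterior odds = 0.075269 × 6.4030 = 0.48195, so P(H|E) = 0.48195/(1+0.48195) = 0.3252.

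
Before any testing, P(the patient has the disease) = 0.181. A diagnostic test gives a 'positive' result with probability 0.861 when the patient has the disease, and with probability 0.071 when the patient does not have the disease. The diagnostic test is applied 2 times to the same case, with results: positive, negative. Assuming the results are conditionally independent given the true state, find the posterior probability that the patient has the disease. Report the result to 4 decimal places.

Posterior P(H) ≈ 0.2862

With H the event that the patient has the disease, the joint likelihood of the observed sequence is P(data|H) = 0.861·0.139 = 0.11968 and P(data|¬H) = 0.071·0.929 = 0.065959.
Bayes: P(H|data) = 0.181·0.11968 / (0.181·0.11968 + 0.819·0.065959) = 0.021662/0.075682 = 0.2862.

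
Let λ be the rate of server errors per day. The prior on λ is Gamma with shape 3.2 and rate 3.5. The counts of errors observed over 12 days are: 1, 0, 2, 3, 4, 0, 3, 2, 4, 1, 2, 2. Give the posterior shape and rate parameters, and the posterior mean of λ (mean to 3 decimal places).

Posterior: Gamma(shape=27.2, rate=15.5); mean ≈ 1.755

The Poisson likelihood adds the total count to the shape and the number of exposure periods to the rate. Here ∑xᵢ = 24 and n = 12, so shape 3.2→27.2 and rate 3.5→15.5.
E[λ | data] = 27.2/15.5 = 1.755.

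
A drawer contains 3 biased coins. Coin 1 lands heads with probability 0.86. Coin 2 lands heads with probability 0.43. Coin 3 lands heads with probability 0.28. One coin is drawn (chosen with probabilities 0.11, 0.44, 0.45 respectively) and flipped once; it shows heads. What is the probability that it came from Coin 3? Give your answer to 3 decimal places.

Tabulate prior·likelihood by source: [1] prior 0.11, lik 0.86, product 0.09460; [2] prior 0.44, lik 0.43, product 0.1892; [3] prior 0.45, lik 0.28, product 0.1260.
Normalizing constant = 0.40980; the posterior for Coin 3 is its product over the sum, 0.1260/0.40980 = 0.307.

Posterior probability ≈ 0.307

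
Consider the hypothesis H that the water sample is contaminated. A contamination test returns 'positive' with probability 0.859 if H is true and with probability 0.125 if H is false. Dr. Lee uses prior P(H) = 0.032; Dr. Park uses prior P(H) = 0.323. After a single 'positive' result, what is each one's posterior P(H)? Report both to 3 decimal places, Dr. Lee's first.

Dr. Lee: 0.185; Dr. Park: 0.766

The likelihood ratio for a 'positive' result is 0.859/0.125 = 6.8720.
Dr. Lee: prior odds 0.032/0.968 = 0.033058; posterior odds 0.22717; posterior probability 0.185.
Dr. Park: prior odds 0.323/0.677 = 0.47710; posterior odds 3.2787; posterior probability 0.766.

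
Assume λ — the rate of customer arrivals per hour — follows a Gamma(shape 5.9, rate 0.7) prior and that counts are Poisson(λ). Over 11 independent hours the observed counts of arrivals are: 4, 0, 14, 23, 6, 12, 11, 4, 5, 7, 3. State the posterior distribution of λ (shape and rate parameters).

Posterior: Gamma(shape=94.9, rate=11.7)

The Poisson likelihood adds the total count to the shape and the number of exposure periods to the rate. Here ∑xᵢ = 89 and n = 11, so shape 5.9→94.9 and rate 0.7→11.7.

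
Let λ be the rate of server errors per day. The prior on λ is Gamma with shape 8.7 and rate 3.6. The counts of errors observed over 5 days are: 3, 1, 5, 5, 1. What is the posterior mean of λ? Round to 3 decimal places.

Posterior mean ≈ 2.756

Total count ∑xᵢ = 15 over n = 5 days.
Gamma is conjugate to the Poisson likelihood: posterior is Gamma(shape = 8.7+15 = 23.7, rate = 3.6+5 = 8.6).
Posterior mean = shape/rate = 23.7/8.6 = 2.756.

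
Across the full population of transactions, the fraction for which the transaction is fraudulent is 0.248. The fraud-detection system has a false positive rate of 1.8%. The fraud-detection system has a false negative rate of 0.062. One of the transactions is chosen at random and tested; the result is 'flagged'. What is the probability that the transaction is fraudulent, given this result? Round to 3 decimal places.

P(H | E) ≈ 0.945

Let H be the event that the transaction is fraudulent. P(H) = 0.248, so P(¬H) = 0.752. With E the 'flagged' result, P(E|H) = 0.938 and P(E|¬H) = 0.018.
P(E) = 0.938·0.248 + 0.018·0.752 = 0.23262 + 0.013536 = 0.24616.
By Bayes' theorem, P(H|E) = 0.23262 / 0.24616 = 0.945.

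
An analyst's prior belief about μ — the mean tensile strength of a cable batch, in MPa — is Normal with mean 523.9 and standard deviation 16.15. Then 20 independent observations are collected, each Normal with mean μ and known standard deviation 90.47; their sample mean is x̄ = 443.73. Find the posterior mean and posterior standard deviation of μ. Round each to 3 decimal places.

With known σ, the Normal prior is conjugate. Weight on the data is w = (n/σ²)/(n/σ² + 1/τ₀²) = 0.00244355/(0.00244355+0.00383403) = 0.38925.
Posterior mean = w·x̄ + (1−w)·μ₀ = 0.38925·443.73 + 0.61075·523.9 = 492.694. Posterior variance = 1/(0.00244355+0.00383403) = 159.297, so SD = 12.621.

Posterior mean ≈ 492.694; posterior SD ≈ 12.621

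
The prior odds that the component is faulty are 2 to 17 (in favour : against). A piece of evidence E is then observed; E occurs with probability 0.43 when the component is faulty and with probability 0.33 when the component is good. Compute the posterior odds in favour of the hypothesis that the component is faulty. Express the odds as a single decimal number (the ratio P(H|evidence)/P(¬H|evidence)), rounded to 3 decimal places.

Posterior odds ≈ 0.153

Prior odds = 2/17 = 0.11765. In log-odds, ln(0.11765) = -2.1401.
Add log likelihood ratio: ln(1.3030) = 0.26469.
Posterior log-odds = -1.8754, so posterior odds = exp(-1.8754) = 0.15330.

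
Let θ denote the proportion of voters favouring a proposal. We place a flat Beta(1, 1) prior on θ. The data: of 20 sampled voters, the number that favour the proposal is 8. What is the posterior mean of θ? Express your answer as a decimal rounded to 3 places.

Posterior mean ≈ 0.409

The binomial likelihood is conjugate to the Beta prior: with 8 successes and 12 failures, the posterior is Beta(1+8, 1+12) = Beta(9, 13).
E[θ | data] = 9/(9+13) = 0.409.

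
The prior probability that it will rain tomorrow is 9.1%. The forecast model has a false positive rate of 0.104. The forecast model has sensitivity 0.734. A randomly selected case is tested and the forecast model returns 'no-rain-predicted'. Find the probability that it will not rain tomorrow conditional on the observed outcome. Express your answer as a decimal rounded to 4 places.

Write H for 'it will rain tomorrow'. Prior odds H:¬H = 0.091/0.909 = 0.10011. For the 'no-rain-predicted' outcome, the likelihood ratio is 0.266/0.896 = 0.29688.
Posterior odds = 0.10011 × 0.29688 = 0.029720, so P(H|E) = 0.029720/(1+0.029720) = 0.0289. Then P(¬H|E) = 1 − 0.0289 = 0.9711.

P(¬H | E) ≈ 0.9711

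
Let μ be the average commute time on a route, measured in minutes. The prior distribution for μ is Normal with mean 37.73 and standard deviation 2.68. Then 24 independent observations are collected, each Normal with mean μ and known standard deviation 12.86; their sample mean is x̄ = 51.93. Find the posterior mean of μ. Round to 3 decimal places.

Prior precision 1/τ₀² = 1/2.68² = 0.139229; data precision n/σ² = 24/12.86² = 0.145121.
Posterior precision = 0.139229 + 0.145121 = 0.284350.
Posterior mean = (0.139229·37.73 + 0.145121·51.93) / 0.284350 = 44.977.

Posterior mean ≈ 44.977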